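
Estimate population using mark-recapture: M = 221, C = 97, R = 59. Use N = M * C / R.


N = M * C / R = 221 * 97 / 59 = 21437 / 59 = 363.34 ≈ 363

363 individuals


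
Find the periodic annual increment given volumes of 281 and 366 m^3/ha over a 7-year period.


PAI = (V2 - V1) / period = (366 - 281) / 7 = 85 / 7 = 12.1429 ≈ 12.14 m^3/ha/yr

12.14 m^3/ha/yr


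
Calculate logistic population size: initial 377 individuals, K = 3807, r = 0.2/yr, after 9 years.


(K - N0)/N0 = (3807 - 377)/377 = 3430/377 = 9.09814
r*t = 0.2 * 9 = 1.8; exp(-1.8) = 0.165299
9.09814 * 0.165299 = 1.50391
1 + 1.50391 = 2.50391
N = 3807 / 2.50391 = 1520.42 ≈ 1520

1520


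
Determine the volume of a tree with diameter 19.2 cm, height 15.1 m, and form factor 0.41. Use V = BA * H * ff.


(D/200)^2 = (19.2/200)^2 = 0.096^2 = 0.009216
BA = 3.141593 * 0.009216 = 0.0289529 m^2
V = 0.0289529 * 15.1 * 0.41 = 0.179247 ≈ 0.179 m^3

0.179 m^3


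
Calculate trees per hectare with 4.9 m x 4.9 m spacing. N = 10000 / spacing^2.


N = 10000 / 4.9^2 = 10000 / 24.01 = 416.493 ≈ 416 trees/ha

416 trees/ha


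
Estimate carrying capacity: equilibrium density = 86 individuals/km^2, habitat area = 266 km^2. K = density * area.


K = 86 * 266 = 22876 individuals

22876 individuals


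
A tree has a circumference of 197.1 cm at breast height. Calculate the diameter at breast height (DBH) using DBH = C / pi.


DBH = C / pi = 197.1 / 3.141593 = 62.7389 ≈ 62.74 cm

62.74 cm


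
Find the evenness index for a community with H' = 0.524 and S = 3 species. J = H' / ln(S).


ln(3) = 1.09861
J = H' / ln(S) = 0.524 / 1.09861 = 0.476966 ≈ 0.4770

0.4770


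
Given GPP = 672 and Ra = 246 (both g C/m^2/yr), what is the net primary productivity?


NPP = GPP - Ra = 672 - 246 = 426 g C/m^2/yr

426 g C/m^2/yr


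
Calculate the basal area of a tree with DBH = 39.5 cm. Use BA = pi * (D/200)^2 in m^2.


D/200 = 39.5/200 = 0.1975 m
(D/200)^2 = 0.1975^2 = 0.03900625
BA = 3.141593 * 0.03900625 = 0.122542 ≈ 0.1225 m^2

0.1225 m^2


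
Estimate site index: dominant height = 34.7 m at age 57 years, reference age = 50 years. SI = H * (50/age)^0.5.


50/57 = 0.877193
(0.877193)^0.5 = 0.936586
SI = 34.7 * 0.936586 = 32.4995 ≈ 32.5 m

32.5 m


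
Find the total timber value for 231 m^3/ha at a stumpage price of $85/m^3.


Value = 231 * 85 = $19635/ha

$19635/ha


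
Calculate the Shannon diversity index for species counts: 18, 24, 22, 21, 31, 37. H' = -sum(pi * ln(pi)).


Total N = 18 + 24 + 22 + 21 + 31 + 37 = 153
Per-species terms:
  p = 18/153 = 0.117647; ln(p) = -2.140067; p*ln(p) = 0.117647 * (-2.140067) = -0.251772
  p = 24/153 = 0.156863; ln(p) = -1.852382; p*ln(p) = 0.156863 * (-1.852382) = -0.290570
  p = 22/153 = 0.143791; ln(p) = -1.939394; p*ln(p) = 0.143791 * (-1.939394) = -0.278867
  p = 21/153 = 0.137255; ln(p) = -1.985915; p*ln(p) = 0.137255 * (-1.985915) = -0.272577
  p = 31/153 = 0.202614; ln(p) = -1.596453; p*ln(p) = 0.202614 * (-1.596453) = -0.323464
  p = 37/153 = 0.241830; ln(p) = -1.419520; p*ln(p) = 0.241830 * (-1.419520) = -0.343283
sum(p*ln(p)) = (-0.251772) + (-0.290570) + (-0.278867) + (-0.272577) + (-0.323464) + (-0.343283) = -1.760533
H' = -(-1.760533) = 1.760533 ≈ 1.7605

1.7605


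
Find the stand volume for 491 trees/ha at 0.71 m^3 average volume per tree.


V_stand = 491 * 0.71 = 348.61 ≈ 348.6 m^3/ha

348.6 m^3/ha


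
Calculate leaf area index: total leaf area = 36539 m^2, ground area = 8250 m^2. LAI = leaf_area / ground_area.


LAI = 36539 / 8250 = 4.4290 ≈ 4.43

4.43


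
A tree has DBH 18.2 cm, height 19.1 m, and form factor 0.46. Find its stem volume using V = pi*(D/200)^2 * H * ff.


(D/200)^2 = (18.2/200)^2 = 0.091^2 = 0.008281
BA = 3.141593 * 0.008281 = 0.0260155 m^2
V = 0.0260155 * 19.1 * 0.46 = 0.228572 ≈ 0.229 m^3

0.229 m^3


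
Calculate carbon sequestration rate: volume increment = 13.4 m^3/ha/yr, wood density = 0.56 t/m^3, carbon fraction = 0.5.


C = 13.4 * 0.56 * 0.5 = 3.752 ≈ 3.75 t C/ha/yr

3.75 t C/ha/yr


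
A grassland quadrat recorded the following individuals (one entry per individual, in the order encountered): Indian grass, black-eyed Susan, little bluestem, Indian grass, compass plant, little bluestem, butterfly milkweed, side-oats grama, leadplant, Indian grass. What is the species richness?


Total individuals logged = 10
Distinct species (count of individuals): Indian grass (3), black-eyed Susan (1), little bluestem (2), compass plant (1), butterfly milkweed (1), side-oats grama (1), leadplant (1)
Species richness = number of distinct species = 7

7


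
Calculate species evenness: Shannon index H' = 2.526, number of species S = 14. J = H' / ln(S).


ln(14) = 2.63906
J = H' / ln(S) = 2.526 / 2.63906 = 0.957159 ≈ 0.9572

0.9572


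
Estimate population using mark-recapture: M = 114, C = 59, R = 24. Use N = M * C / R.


N = M * C / R = 114 * 59 / 24 = 6726 / 24 = 280.25 ≈ 280

280 individuals


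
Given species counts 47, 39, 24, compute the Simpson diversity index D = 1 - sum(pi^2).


Total N = 47 + 39 + 24 = 110
Per-species terms:
  p = 47/110 = 0.427273; p^2 = 0.427273^2 = 0.182562
  p = 39/110 = 0.354545; p^2 = 0.354545^2 = 0.125702
  p = 24/110 = 0.218182; p^2 = 0.218182^2 = 0.047603
sum(p^2) = 0.182562 + 0.125702 + 0.047603 = 0.355867
D = 1 - 0.355867 = 0.644133 ≈ 0.6441

0.6441


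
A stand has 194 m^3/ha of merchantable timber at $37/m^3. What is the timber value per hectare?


Value = 194 * 37 = $7178/ha

$7178/ha


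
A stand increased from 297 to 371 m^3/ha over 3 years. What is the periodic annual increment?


PAI = (V2 - V1) / period = (371 - 297) / 3 = 74 / 3 = 24.6667 ≈ 24.67 m^3/ha/yr

24.67 m^3/ha/yr


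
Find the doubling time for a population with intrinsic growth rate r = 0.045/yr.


td = ln(2) / 0.045 = 0.693147 / 0.045 = 15.4033 ≈ 15.4 years

15.4 years


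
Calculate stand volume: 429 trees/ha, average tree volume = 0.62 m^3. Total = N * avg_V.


V_stand = 429 * 0.62 = 265.98 ≈ 266.0 m^3/ha

266.0 m^3/ha


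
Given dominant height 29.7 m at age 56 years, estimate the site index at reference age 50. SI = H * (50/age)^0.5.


50/56 = 0.892857
(0.892857)^0.5 = 0.944911
SI = 29.7 * 0.944911 = 28.0639 ≈ 28.1 m

28.1 m


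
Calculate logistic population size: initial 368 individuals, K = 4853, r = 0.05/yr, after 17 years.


(K - N0)/N0 = (4853 - 368)/368 = 4485/368 = 12.1875
r*t = 0.05 * 17 = 0.85; exp(-0.85) = 0.427415
12.1875 * 0.427415 = 5.20912
1 + 5.20912 = 6.20912
N = 4853 / 6.20912 = 781.592 ≈ 782

782


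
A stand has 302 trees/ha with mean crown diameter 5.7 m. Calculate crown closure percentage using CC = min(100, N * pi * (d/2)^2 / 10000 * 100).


(d/2)^2 = (5.7/2)^2 = 2.85^2 = 8.1225
Crown area = 3.141593 * 8.1225 = 25.5176 m^2
N * area / 10000 * 100 = 302 * 25.5176 / 10000 * 100 = 77.0632
CC = min(100, 77.0632) = 77.0632 ≈ 77.1%

77.1%


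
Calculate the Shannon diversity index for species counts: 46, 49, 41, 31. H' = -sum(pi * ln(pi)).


Total N = 46 + 49 + 41 + 31 = 167
Per-species terms:
  p = 46/167 = 0.275449; ln(p) = -1.289353; p*ln(p) = 0.275449 * (-1.289353) = -0.355151
  p = 49/167 = 0.293413; ln(p) = -1.226174; p*ln(p) = 0.293413 * (-1.226174) = -0.359775
  p = 41/167 = 0.245509; ln(p) = -1.404422; p*ln(p) = 0.245509 * (-1.404422) = -0.344798
  p = 31/167 = 0.185629; ln(p) = -1.684005; p*ln(p) = 0.185629 * (-1.684005) = -0.312600
sum(p*ln(p)) = (-0.355151) + (-0.359775) + (-0.344798) + (-0.312600) = -1.372324
H' = -(-1.372324) = 1.372324 ≈ 1.3723

1.3723


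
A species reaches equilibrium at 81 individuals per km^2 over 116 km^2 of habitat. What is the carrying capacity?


K = 81 * 116 = 9396 individuals

9396 individuals


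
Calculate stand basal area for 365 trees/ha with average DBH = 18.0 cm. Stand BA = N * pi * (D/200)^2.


(D/200)^2 = (18.0/200)^2 = 0.09^2 = 0.0081
Individual BA = 3.141593 * 0.0081 = 0.0254469 m^2
Stand BA = 365 * 0.0254469 = 9.28812 ≈ 9.29 m^2/ha

9.29 m^2/ha


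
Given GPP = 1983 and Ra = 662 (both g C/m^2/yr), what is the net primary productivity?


NPP = GPP - Ra = 1983 - 662 = 1321 g C/m^2/yr

1321 g C/m^2/yr


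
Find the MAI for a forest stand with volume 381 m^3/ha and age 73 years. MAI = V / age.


MAI = 381 / 73 = 5.2192 ≈ 5.22 m^3/ha/yr

5.22 m^3/ha/yr


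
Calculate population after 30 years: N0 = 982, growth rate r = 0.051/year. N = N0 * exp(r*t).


r*t = 0.051 * 30 = 1.53
exp(1.53) = 4.61818
N = 982 * 4.61818 = 4535.05 ≈ 4535

4535


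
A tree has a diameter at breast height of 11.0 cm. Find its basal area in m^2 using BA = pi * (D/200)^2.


D/200 = 11.0/200 = 0.055 m
(D/200)^2 = 0.055^2 = 0.003025
BA = 3.141593 * 0.003025 = 0.00950332 ≈ 0.0095 m^2

0.0095 m^2


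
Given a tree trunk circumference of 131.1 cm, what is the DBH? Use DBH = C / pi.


DBH = C / pi = 131.1 / 3.141593 = 41.7304 ≈ 41.73 cm

41.73 cm


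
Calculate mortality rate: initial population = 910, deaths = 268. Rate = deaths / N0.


Mortality rate = 268 / 910 = 0.294505 ≈ 0.2945

0.2945


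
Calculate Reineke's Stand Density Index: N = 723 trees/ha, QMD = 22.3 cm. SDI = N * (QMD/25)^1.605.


QMD/25 = 22.3/25 = 0.892
(0.892)^1.605 = exp(1.605 * ln(0.892)) = exp(1.605 * (-0.114289)) = exp(-0.183434) = 0.832407
SDI = 723 * 0.832407 = 601.830 ≈ 602

602


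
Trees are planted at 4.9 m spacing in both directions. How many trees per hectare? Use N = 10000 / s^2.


N = 10000 / 4.9^2 = 10000 / 24.01 = 416.493 ≈ 416 trees/ha

416 trees/ha


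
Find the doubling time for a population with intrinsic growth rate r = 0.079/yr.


td = ln(2) / 0.079 = 0.693147 / 0.079 = 8.77401 ≈ 8.8 years

8.8 years


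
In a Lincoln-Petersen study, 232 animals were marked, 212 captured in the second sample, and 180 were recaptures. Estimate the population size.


N = M * C / R = 232 * 212 / 180 = 49184 / 180 = 273.24 ≈ 273

273 individuals


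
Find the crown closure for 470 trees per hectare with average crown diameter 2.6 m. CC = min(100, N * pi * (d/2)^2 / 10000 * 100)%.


(d/2)^2 = (2.6/2)^2 = 1.3^2 = 1.69
Crown area = 3.141593 * 1.69 = 5.30929 m^2
N * area / 10000 * 100 = 470 * 5.30929 / 10000 * 100 = 24.9537
CC = min(100, 24.9537) = 24.9537 ≈ 25.0%

25.0%


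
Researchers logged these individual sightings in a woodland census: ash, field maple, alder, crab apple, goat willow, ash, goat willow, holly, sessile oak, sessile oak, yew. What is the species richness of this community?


Total individuals logged = 11
Distinct species (count of individuals): ash (2), field maple (1), alder (1), crab apple (1), goat willow (2), holly (1), sessile oak (2), yew (1)
Species richness = number of distinct species = 8

8


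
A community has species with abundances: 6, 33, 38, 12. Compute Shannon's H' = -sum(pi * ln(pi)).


Total N = 6 + 33 + 38 + 12 = 89
Per-species terms:
  p = 6/89 = 0.067416; ln(p) = -2.696873; p*ln(p) = 0.067416 * (-2.696873) = -0.181812
  p = 33/89 = 0.370787; ln(p) = -0.992128; p*ln(p) = 0.370787 * (-0.992128) = -0.367868
  p = 38/89 = 0.426966; ln(p) = -0.851051; p*ln(p) = 0.426966 * (-0.851051) = -0.363370
  p = 12/89 = 0.134831; ln(p) = -2.003733; p*ln(p) = 0.134831 * (-2.003733) = -0.270165
sum(p*ln(p)) = (-0.181812) + (-0.367868) + (-0.363370) + (-0.270165) = -1.183215
H' = -(-1.183215) = 1.183215 ≈ 1.1832

1.1832


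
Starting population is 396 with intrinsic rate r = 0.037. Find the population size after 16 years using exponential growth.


r*t = 0.037 * 16 = 0.592
exp(0.592) = 1.80760
N = 396 * 1.80760 = 715.810 ≈ 716

716


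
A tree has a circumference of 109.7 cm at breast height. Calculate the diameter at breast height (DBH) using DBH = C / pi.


DBH = C / pi = 109.7 / 3.141593 = 34.9186 ≈ 34.92 cm

34.92 cm


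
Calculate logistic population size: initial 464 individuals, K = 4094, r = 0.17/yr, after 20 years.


(K - N0)/N0 = (4094 - 464)/464 = 3630/464 = 7.82328
r*t = 0.17 * 20 = 3.4; exp(-3.4) = 0.0333733
7.82328 * 0.0333733 = 0.261089
1 + 0.261089 = 1.26109
N = 4094 / 1.26109 = 3246.40 ≈ 3246

3246


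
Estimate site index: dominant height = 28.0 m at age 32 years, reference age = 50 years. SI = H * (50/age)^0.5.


50/32 = 1.56250
(1.56250)^0.5 = 1.25000
SI = 28.0 * 1.25000 = 35.0000 ≈ 35.0 m

35.0 m


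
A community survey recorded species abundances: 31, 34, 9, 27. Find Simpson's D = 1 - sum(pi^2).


Total N = 31 + 34 + 9 + 27 = 101
Per-species terms:
  p = 31/101 = 0.306931; p^2 = 0.306931^2 = 0.094207
  p = 34/101 = 0.336634; p^2 = 0.336634^2 = 0.113322
  p = 9/101 = 0.089109; p^2 = 0.089109^2 = 0.007940
  p = 27/101 = 0.267327; p^2 = 0.267327^2 = 0.071464
sum(p^2) = 0.094207 + 0.113322 + 0.007940 + 0.071464 = 0.286933
D = 1 - 0.286933 = 0.713067 ≈ 0.7131

0.7131


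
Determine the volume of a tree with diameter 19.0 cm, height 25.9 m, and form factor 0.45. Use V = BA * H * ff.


(D/200)^2 = (19.0/200)^2 = 0.095^2 = 0.009025
BA = 3.141593 * 0.009025 = 0.0283529 m^2
V = 0.0283529 * 25.9 * 0.45 = 0.330453 ≈ 0.330 m^3

0.330 m^3


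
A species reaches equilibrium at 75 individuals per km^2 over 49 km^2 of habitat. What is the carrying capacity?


K = 75 * 49 = 3675 individuals

3675 individuals


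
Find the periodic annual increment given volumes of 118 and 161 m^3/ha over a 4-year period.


PAI = (V2 - V1) / period = (161 - 118) / 4 = 43 / 4 = 10.75 m^3/ha/yr

10.75 m^3/ha/yr


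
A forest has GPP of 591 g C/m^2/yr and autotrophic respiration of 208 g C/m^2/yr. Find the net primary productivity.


NPP = GPP - Ra = 591 - 208 = 383 g C/m^2/yr

383 g C/m^2/yr


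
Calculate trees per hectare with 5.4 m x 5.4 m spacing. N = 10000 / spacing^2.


N = 10000 / 5.4^2 = 10000 / 29.16 = 342.936 ≈ 343 trees/ha

343 trees/ha


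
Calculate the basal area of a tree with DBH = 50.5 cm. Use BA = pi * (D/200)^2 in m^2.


D/200 = 50.5/200 = 0.2525 m
(D/200)^2 = 0.2525^2 = 0.06375625
BA = 3.141593 * 0.06375625 = 0.200296 ≈ 0.2003 m^2

0.2003 m^2


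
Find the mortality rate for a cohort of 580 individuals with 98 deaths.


Mortality rate = 98 / 580 = 0.168966 ≈ 0.1690

0.1690


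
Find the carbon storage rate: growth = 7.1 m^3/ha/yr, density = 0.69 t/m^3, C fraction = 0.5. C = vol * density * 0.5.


C = 7.1 * 0.69 * 0.5 = 2.4495 ≈ 2.45 t C/ha/yr

2.45 t C/ha/yr


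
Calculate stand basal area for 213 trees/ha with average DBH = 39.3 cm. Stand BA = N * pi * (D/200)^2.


(D/200)^2 = (39.3/200)^2 = 0.1965^2 = 0.03861225
Individual BA = 3.141593 * 0.03861225 = 0.121304 m^2
Stand BA = 213 * 0.121304 = 25.8378 ≈ 25.84 m^2/ha

25.84 m^2/ha


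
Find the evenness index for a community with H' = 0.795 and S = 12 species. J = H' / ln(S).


ln(12) = 2.48491
J = H' / ln(S) = 0.795 / 2.48491 = 0.319931 ≈ 0.3199

0.3199


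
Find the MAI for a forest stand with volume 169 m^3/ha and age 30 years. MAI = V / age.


MAI = 169 / 30 = 5.6333 ≈ 5.63 m^3/ha/yr

5.63 m^3/ha/yr


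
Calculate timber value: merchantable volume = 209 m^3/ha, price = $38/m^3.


Value = 209 * 38 = $7942/ha

$7942/ha


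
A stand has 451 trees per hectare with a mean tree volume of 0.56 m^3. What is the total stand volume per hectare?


V_stand = 451 * 0.56 = 252.56 ≈ 252.6 m^3/ha

252.6 m^3/ha


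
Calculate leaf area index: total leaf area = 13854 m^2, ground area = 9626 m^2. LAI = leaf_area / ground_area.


LAI = 13854 / 9626 = 1.4392 ≈ 1.44

1.44


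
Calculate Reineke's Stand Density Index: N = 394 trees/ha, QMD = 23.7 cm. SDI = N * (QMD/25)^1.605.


QMD/25 = 23.7/25 = 0.948
(0.948)^1.605 = exp(1.605 * ln(0.948)) = exp(1.605 * (-0.0534008)) = exp(-0.0857083) = 0.917862
SDI = 394 * 0.917862 = 361.638 ≈ 362

362


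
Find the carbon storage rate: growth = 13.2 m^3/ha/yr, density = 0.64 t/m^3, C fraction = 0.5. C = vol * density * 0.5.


C = 13.2 * 0.64 * 0.5 = 4.224 ≈ 4.22 t C/ha/yr

4.22 t C/ha/yr


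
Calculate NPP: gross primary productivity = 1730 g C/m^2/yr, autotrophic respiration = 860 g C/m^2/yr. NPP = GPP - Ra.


NPP = GPP - Ra = 1730 - 860 = 870 g C/m^2/yr

870 g C/m^2/yr


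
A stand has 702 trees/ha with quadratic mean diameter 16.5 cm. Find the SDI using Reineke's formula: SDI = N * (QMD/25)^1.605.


QMD/25 = 16.5/25 = 0.66
(0.66)^1.605 = exp(1.605 * ln(0.66)) = exp(1.605 * (-0.415515)) = exp(-0.666902) = 0.513296
SDI = 702 * 0.513296 = 360.334 ≈ 360

360


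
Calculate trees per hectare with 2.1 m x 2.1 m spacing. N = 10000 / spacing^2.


N = 10000 / 2.1^2 = 10000 / 4.41 = 2267.57 ≈ 2268 trees/ha

2268 trees/ha


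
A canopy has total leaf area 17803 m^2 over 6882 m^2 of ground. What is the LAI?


LAI = 17803 / 6882 = 2.5869 ≈ 2.59

2.59


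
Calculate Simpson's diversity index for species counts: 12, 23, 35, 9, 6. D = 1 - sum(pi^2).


Total N = 12 + 23 + 35 + 9 + 6 = 85
Per-species terms:
  p = 12/85 = 0.141176; p^2 = 0.141176^2 = 0.019931
  p = 23/85 = 0.270588; p^2 = 0.270588^2 = 0.073218
  p = 35/85 = 0.411765; p^2 = 0.411765^2 = 0.169550
  p = 9/85 = 0.105882; p^2 = 0.105882^2 = 0.011211
  p = 6/85 = 0.070588; p^2 = 0.070588^2 = 0.004983
sum(p^2) = 0.019931 + 0.073218 + 0.169550 + 0.011211 + 0.004983 = 0.278893
D = 1 - 0.278893 = 0.721107 ≈ 0.7211

0.7211


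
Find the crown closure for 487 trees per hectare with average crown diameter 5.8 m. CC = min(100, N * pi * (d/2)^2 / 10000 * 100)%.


(d/2)^2 = (5.8/2)^2 = 2.9^2 = 8.41
Crown area = 3.141593 * 8.41 = 26.4208 m^2
N * area / 10000 * 100 = 487 * 26.4208 / 10000 * 100 = 128.669
CC = min(100, 128.669) = 100%

100%


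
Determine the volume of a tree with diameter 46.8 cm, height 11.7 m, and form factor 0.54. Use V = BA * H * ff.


(D/200)^2 = (46.8/200)^2 = 0.234^2 = 0.054756
BA = 3.141593 * 0.054756 = 0.172021 m^2
V = 0.172021 * 11.7 * 0.54 = 1.08683 ≈ 1.087 m^3

1.087 m^3


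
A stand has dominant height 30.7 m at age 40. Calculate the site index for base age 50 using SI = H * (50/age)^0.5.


50/40 = 1.25000
(1.25000)^0.5 = 1.11803
SI = 30.7 * 1.11803 = 34.3235 ≈ 34.3 m

34.3 m


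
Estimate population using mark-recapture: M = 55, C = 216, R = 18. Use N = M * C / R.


N = M * C / R = 55 * 216 / 18 = 11880 / 18 = 660

660 individuals


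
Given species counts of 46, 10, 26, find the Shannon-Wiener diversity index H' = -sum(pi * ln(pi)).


Total N = 46 + 10 + 26 = 82
Per-species terms:
  p = 46/82 = 0.560976; ln(p) = -0.578077; p*ln(p) = 0.560976 * (-0.578077) = -0.324287
  p = 10/82 = 0.121951; ln(p) = -2.104136; p*ln(p) = 0.121951 * (-2.104136) = -0.256601
  p = 26/82 = 0.317073; ln(p) = -1.148623; p*ln(p) = 0.317073 * (-1.148623) = -0.364197
sum(p*ln(p)) = (-0.324287) + (-0.256601) + (-0.364197) = -0.945085
H' = -(-0.945085) = 0.945085 ≈ 0.9451

0.9451


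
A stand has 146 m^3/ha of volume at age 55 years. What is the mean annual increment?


MAI = 146 / 55 = 2.6545 ≈ 2.65 m^3/ha/yr

2.65 m^3/ha/yr


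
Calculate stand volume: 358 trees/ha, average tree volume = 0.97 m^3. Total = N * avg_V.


V_stand = 358 * 0.97 = 347.26 ≈ 347.3 m^3/ha

347.3 m^3/ha


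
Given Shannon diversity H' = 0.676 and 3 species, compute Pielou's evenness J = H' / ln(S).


ln(3) = 1.09861
J = H' / ln(S) = 0.676 / 1.09861 = 0.615323 ≈ 0.6153

0.6153


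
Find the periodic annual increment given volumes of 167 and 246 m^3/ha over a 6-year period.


PAI = (V2 - V1) / period = (246 - 167) / 6 = 79 / 6 = 13.1667 ≈ 13.17 m^3/ha/yr

13.17 m^3/ha/yr


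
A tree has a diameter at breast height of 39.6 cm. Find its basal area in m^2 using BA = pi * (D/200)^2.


D/200 = 39.6/200 = 0.198 m
(D/200)^2 = 0.198^2 = 0.039204
BA = 3.141593 * 0.039204 = 0.123163 ≈ 0.1232 m^2

0.1232 m^2


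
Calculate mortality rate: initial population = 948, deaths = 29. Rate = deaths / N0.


Mortality rate = 29 / 948 = 0.030591 ≈ 0.0306

0.0306


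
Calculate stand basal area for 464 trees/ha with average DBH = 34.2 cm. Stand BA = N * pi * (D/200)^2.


(D/200)^2 = (34.2/200)^2 = 0.171^2 = 0.029241
Individual BA = 3.141593 * 0.029241 = 0.0918633 m^2
Stand BA = 464 * 0.0918633 = 42.6246 ≈ 42.62 m^2/ha

42.62 m^2/ha


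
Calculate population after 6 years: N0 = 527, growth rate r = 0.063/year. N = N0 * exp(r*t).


r*t = 0.063 * 6 = 0.378
exp(0.378) = 1.45936
N = 527 * 1.45936 = 769.083 ≈ 769

769


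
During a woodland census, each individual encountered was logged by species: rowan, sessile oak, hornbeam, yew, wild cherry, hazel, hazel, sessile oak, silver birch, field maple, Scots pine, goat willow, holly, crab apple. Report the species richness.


Total individuals logged = 14
Distinct species (count of individuals): rowan (1), sessile oak (2), hornbeam (1), yew (1), wild cherry (1), hazel (2), silver birch (1), field maple (1), Scots pine (1), goat willow (1), holly (1), crab apple (1)
Species richness = number of distinct species = 12

12


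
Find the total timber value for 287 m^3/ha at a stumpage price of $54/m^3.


Value = 287 * 54 = $15498/ha

$15498/ha


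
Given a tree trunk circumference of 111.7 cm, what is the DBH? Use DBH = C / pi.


DBH = C / pi = 111.7 / 3.141593 = 35.5552 ≈ 35.56 cm

35.56 cm


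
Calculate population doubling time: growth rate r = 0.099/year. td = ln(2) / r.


td = ln(2) / 0.099 = 0.693147 / 0.099 = 7.00148 ≈ 7.0 years

7.0 years


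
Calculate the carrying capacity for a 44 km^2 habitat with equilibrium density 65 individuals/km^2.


K = 65 * 44 = 2860 individuals

2860 individuals


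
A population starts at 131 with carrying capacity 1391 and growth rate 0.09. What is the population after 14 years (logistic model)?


(K - N0)/N0 = (1391 - 131)/131 = 1260/131 = 9.61832
r*t = 0.09 * 14 = 1.26; exp(-1.26) = 0.283654
9.61832 * 0.283654 = 2.72827
1 + 2.72827 = 3.72827
N = 1391 / 3.72827 = 373.095 ≈ 373

373


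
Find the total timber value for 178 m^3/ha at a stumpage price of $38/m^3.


Value = 178 * 38 = $6764/ha

$6764/ha


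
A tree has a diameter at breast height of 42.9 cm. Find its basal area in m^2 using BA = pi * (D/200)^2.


D/200 = 42.9/200 = 0.2145 m
(D/200)^2 = 0.2145^2 = 0.04601025
BA = 3.141593 * 0.04601025 = 0.144545 ≈ 0.1445 m^2

0.1445 m^2


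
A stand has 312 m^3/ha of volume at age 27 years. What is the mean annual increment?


MAI = 312 / 27 = 11.5556 ≈ 11.56 m^3/ha/yr

11.56 m^3/ha/yr


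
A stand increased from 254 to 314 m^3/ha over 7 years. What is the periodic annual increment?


PAI = (V2 - V1) / period = (314 - 254) / 7 = 60 / 7 = 8.5714 ≈ 8.57 m^3/ha/yr

8.57 m^3/ha/yr


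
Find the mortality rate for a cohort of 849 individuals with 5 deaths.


Mortality rate = 5 / 849 = 0.005889 ≈ 0.0059

0.0059


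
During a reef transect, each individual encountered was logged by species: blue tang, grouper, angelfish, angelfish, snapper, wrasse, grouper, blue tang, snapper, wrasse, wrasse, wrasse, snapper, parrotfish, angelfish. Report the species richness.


Total individuals logged = 15
Distinct species (count of individuals): blue tang (2), grouper (2), angelfish (3), snapper (3), wrasse (4), parrotfish (1)
Species richness = number of distinct species = 6

6


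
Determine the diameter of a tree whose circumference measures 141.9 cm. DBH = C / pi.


DBH = C / pi = 141.9 / 3.141593 = 45.1682 ≈ 45.17 cm

45.17 cm


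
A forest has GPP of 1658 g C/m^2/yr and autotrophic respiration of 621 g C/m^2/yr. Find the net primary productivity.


NPP = GPP - Ra = 1658 - 621 = 1037 g C/m^2/yr

1037 g C/m^2/yr


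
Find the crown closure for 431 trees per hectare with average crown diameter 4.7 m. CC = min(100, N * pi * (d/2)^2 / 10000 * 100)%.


(d/2)^2 = (4.7/2)^2 = 2.35^2 = 5.5225
Crown area = 3.141593 * 5.5225 = 17.3494 m^2
N * area / 10000 * 100 = 431 * 17.3494 / 10000 * 100 = 74.7759
CC = min(100, 74.7759) = 74.7759 ≈ 74.8%

74.8%


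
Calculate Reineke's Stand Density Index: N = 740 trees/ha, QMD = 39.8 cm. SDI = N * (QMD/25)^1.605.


QMD/25 = 39.8/25 = 1.592
(1.592)^1.605 = exp(1.605 * ln(1.592)) = exp(1.605 * 0.464991) = exp(0.746311) = 2.10920
SDI = 740 * 2.10920 = 1560.81 ≈ 1561

1561


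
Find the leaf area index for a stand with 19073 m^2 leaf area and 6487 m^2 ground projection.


LAI = 19073 / 6487 = 2.9402 ≈ 2.94

2.94


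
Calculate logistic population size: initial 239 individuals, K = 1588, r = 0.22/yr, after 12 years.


(K - N0)/N0 = (1588 - 239)/239 = 1349/239 = 5.64435
r*t = 0.22 * 12 = 2.64; exp(-2.64) = 0.0713613
5.64435 * 0.0713613 = 0.402788
1 + 0.402788 = 1.40279
N = 1588 / 1.40279 = 1132.03 ≈ 1132

1132


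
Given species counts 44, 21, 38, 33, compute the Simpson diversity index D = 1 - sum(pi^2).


Total N = 44 + 21 + 38 + 33 = 136
Per-species terms:
  p = 44/136 = 0.323529; p^2 = 0.323529^2 = 0.104671
  p = 21/136 = 0.154412; p^2 = 0.154412^2 = 0.023843
  p = 38/136 = 0.279412; p^2 = 0.279412^2 = 0.078071
  p = 33/136 = 0.242647; p^2 = 0.242647^2 = 0.058878
sum(p^2) = 0.104671 + 0.023843 + 0.078071 + 0.058878 = 0.265463
D = 1 - 0.265463 = 0.734537 ≈ 0.7345

0.7345


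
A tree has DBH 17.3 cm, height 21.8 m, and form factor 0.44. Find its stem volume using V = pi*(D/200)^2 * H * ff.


(D/200)^2 = (17.3/200)^2 = 0.0865^2 = 0.00748225
BA = 3.141593 * 0.00748225 = 0.0235062 m^2
V = 0.0235062 * 21.8 * 0.44 = 0.225471 ≈ 0.225 m^3

0.225 m^3


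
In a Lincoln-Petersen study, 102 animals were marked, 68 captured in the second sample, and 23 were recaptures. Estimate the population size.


N = M * C / R = 102 * 68 / 23 = 6936 / 23 = 301.57 ≈ 302

302 individuals


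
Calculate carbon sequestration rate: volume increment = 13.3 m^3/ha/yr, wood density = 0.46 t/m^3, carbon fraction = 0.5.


C = 13.3 * 0.46 * 0.5 = 3.059 ≈ 3.06 t C/ha/yr

3.06 t C/ha/yr


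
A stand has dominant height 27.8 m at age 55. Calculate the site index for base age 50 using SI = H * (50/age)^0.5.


50/55 = 0.909091
(0.909091)^0.5 = 0.953463
SI = 27.8 * 0.953463 = 26.5063 ≈ 26.5 m

26.5 m


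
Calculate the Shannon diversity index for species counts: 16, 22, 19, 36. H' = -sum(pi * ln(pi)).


Total N = 16 + 22 + 19 + 36 = 93
Per-species terms:
  p = 16/93 = 0.172043; ln(p) = -1.760011; p*ln(p) = 0.172043 * (-1.760011) = -0.302798
  p = 22/93 = 0.236559; ln(p) = -1.441558; p*ln(p) = 0.236559 * (-1.441558) = -0.341014
  p = 19/93 = 0.204301; ln(p) = -1.588161; p*ln(p) = 0.204301 * (-1.588161) = -0.324463
  p = 36/93 = 0.387097; ln(p) = -0.949080; p*ln(p) = 0.387097 * (-0.949080) = -0.367386
sum(p*ln(p)) = (-0.302798) + (-0.341014) + (-0.324463) + (-0.367386) = -1.335661
H' = -(-1.335661) = 1.335661 ≈ 1.3357

1.3357


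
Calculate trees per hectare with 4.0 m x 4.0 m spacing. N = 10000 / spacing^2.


N = 10000 / 4.0^2 = 10000 / 16 = 625.000 ≈ 625 trees/ha

625 trees/ha


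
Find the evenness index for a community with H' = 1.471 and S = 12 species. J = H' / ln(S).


ln(12) = 2.48491
J = H' / ln(S) = 1.471 / 2.48491 = 0.591973 ≈ 0.5920

0.5920


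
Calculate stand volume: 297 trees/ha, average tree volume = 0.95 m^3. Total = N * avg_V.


V_stand = 297 * 0.95 = 282.15 ≈ 282.2 m^3/ha

282.2 m^3/ha


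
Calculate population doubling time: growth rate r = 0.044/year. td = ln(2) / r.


td = ln(2) / 0.044 = 0.693147 / 0.044 = 15.7533 ≈ 15.8 years

15.8 years


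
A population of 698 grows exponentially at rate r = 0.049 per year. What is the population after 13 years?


r*t = 0.049 * 13 = 0.637
exp(0.637) = 1.89080
N = 698 * 1.89080 = 1319.78 ≈ 1320

1320


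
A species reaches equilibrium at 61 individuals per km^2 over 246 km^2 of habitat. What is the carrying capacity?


K = 61 * 246 = 15006 individuals

15006 individuals


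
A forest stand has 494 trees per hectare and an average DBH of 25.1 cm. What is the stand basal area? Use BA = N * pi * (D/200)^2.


(D/200)^2 = (25.1/200)^2 = 0.1255^2 = 0.01575025
Individual BA = 3.141593 * 0.01575025 = 0.0494809 m^2
Stand BA = 494 * 0.0494809 = 24.4436 ≈ 24.44 m^2/ha

24.44 m^2/ha


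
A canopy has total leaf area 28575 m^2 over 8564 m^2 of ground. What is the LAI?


LAI = 28575 / 8564 = 3.3366 ≈ 3.34

3.34


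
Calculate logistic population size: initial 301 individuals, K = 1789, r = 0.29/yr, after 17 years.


(K - N0)/N0 = (1789 - 301)/301 = 1488/301 = 4.94352
r*t = 0.29 * 17 = 4.93; exp(-4.93) = 0.00722650
4.94352 * 0.00722650 = 0.0357243
1 + 0.0357243 = 1.03572
N = 1789 / 1.03572 = 1727.30 ≈ 1727

1727


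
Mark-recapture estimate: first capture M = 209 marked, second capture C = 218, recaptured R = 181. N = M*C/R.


N = M * C / R = 209 * 218 / 181 = 45562 / 181 = 251.72 ≈ 252

252 individuals


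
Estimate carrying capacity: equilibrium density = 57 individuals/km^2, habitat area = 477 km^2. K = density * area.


K = 57 * 477 = 27189 individuals

27189 individuals


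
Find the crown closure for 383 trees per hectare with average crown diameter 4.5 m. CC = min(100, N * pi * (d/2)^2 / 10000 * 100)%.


(d/2)^2 = (4.5/2)^2 = 2.25^2 = 5.0625
Crown area = 3.141593 * 5.0625 = 15.9043 m^2
N * area / 10000 * 100 = 383 * 15.9043 / 10000 * 100 = 60.9135
CC = min(100, 60.9135) = 60.9135 ≈ 60.9%

60.9%


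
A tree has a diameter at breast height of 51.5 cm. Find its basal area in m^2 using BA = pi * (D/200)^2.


D/200 = 51.5/200 = 0.2575 m
(D/200)^2 = 0.2575^2 = 0.06630625
BA = 3.141593 * 0.06630625 = 0.208307 ≈ 0.2083 m^2

0.2083 m^2


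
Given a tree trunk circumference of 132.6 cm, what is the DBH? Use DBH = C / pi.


DBH = C / pi = 132.6 / 3.141593 = 42.2079 ≈ 42.21 cm

42.21 cm


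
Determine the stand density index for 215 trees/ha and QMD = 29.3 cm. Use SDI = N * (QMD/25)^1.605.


QMD/25 = 29.3/25 = 1.172
(1.172)^1.605 = exp(1.605 * ln(1.172)) = exp(1.605 * 0.158712) = exp(0.254733) = 1.29012
SDI = 215 * 1.29012 = 277.376 ≈ 277

277


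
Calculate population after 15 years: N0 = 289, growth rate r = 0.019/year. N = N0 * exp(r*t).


r*t = 0.019 * 15 = 0.285
exp(0.285) = 1.32976
N = 289 * 1.32976 = 384.301 ≈ 384

384


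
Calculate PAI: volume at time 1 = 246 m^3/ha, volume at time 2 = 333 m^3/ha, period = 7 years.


PAI = (V2 - V1) / period = (333 - 246) / 7 = 87 / 7 = 12.4286 ≈ 12.43 m^3/ha/yr

12.43 m^3/ha/yr


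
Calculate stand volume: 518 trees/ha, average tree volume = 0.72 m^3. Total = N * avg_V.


V_stand = 518 * 0.72 = 372.96 ≈ 373.0 m^3/ha

373.0 m^3/ha


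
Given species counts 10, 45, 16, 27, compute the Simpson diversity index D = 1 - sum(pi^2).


Total N = 10 + 45 + 16 + 27 = 98
Per-species terms:
  p = 10/98 = 0.102041; p^2 = 0.102041^2 = 0.010412
  p = 45/98 = 0.459184; p^2 = 0.459184^2 = 0.210850
  p = 16/98 = 0.163265; p^2 = 0.163265^2 = 0.026655
  p = 27/98 = 0.275510; p^2 = 0.275510^2 = 0.075906
sum(p^2) = 0.010412 + 0.210850 + 0.026655 + 0.075906 = 0.323823
D = 1 - 0.323823 = 0.676177 ≈ 0.6762

0.6762


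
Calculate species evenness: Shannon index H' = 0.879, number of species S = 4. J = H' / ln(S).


ln(4) = 1.38629
J = H' / ln(S) = 0.879 / 1.38629 = 0.634066 ≈ 0.6341

0.6341


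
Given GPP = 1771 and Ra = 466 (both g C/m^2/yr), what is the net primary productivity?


NPP = GPP - Ra = 1771 - 466 = 1305 g C/m^2/yr

1305 g C/m^2/yr


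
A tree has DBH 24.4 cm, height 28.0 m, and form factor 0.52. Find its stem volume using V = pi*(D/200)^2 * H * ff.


(D/200)^2 = (24.4/200)^2 = 0.122^2 = 0.014884
BA = 3.141593 * 0.014884 = 0.0467595 m^2
V = 0.0467595 * 28.0 * 0.52 = 0.680818 ≈ 0.681 m^3

0.681 m^3


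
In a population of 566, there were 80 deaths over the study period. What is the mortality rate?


Mortality rate = 80 / 566 = 0.141343 ≈ 0.1413

0.1413


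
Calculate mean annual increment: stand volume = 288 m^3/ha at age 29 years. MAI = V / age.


MAI = 288 / 29 = 9.9310 ≈ 9.93 m^3/ha/yr

9.93 m^3/ha/yr


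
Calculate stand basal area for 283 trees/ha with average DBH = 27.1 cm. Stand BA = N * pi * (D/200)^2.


(D/200)^2 = (27.1/200)^2 = 0.1355^2 = 0.01836025
Individual BA = 3.141593 * 0.01836025 = 0.0576804 m^2
Stand BA = 283 * 0.0576804 = 16.3236 ≈ 16.32 m^2/ha

16.32 m^2/ha


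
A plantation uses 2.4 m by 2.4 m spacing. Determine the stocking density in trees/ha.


N = 10000 / 2.4^2 = 10000 / 5.76 = 1736.11 ≈ 1736 trees/ha

1736 trees/ha


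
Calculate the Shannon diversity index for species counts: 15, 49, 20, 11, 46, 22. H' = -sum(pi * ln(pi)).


Total N = 15 + 49 + 20 + 11 + 46 + 22 = 163
Per-species terms:
  p = 15/163 = 0.092025; ln(p) = -2.385695; p*ln(p) = 0.092025 * (-2.385695) = -0.219544
  p = 49/163 = 0.300613; ln(p) = -1.201932; p*ln(p) = 0.300613 * (-1.201932) = -0.361316
  p = 20/163 = 0.122699; ln(p) = -2.098021; p*ln(p) = 0.122699 * (-2.098021) = -0.257425
  p = 11/163 = 0.067485; ln(p) = -2.695850; p*ln(p) = 0.067485 * (-2.695850) = -0.181929
  p = 46/163 = 0.282209; ln(p) = -1.265107; p*ln(p) = 0.282209 * (-1.265107) = -0.357025
  p = 22/163 = 0.134969; ln(p) = -2.002710; p*ln(p) = 0.134969 * (-2.002710) = -0.270304
sum(p*ln(p)) = (-0.219544) + (-0.361316) + (-0.257425) + (-0.181929) + (-0.357025) + (-0.270304) = -1.647543
H' = -(-1.647543) = 1.647543 ≈ 1.6475

1.6475


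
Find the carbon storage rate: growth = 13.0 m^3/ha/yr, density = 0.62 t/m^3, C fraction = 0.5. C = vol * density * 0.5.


C = 13.0 * 0.62 * 0.5 = 4.03 t C/ha/yr

4.03 t C/ha/yr


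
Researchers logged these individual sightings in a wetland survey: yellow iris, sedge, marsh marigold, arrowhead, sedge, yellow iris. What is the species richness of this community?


Total individuals logged = 6
Distinct species (count of individuals): yellow iris (2), sedge (2), marsh marigold (1), arrowhead (1)
Species richness = number of distinct species = 4

4


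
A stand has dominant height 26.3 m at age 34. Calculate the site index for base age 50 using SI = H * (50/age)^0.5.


50/34 = 1.47059
(1.47059)^0.5 = 1.21268
SI = 26.3 * 1.21268 = 31.8935 ≈ 31.9 m

31.9 m


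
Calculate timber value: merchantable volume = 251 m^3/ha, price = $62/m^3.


Value = 251 * 62 = $15562/ha

$15562/ha


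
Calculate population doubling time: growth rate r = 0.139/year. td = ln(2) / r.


td = ln(2) / 0.139 = 0.693147 / 0.139 = 4.98667 ≈ 5.0 years

5.0 years


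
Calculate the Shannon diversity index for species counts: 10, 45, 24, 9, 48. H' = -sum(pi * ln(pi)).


Total N = 10 + 45 + 24 + 9 + 48 = 136
Per-species terms:
  p = 10/136 = 0.073529; ln(p) = -2.610075; p*ln(p) = 0.073529 * (-2.610075) = -0.191916
  p = 45/136 = 0.330882; ln(p) = -1.105993; p*ln(p) = 0.330882 * (-1.105993) = -0.365953
  p = 24/136 = 0.176471; ln(p) = -1.734599; p*ln(p) = 0.176471 * (-1.734599) = -0.306106
  p = 9/136 = 0.066176; ln(p) = -2.715437; p*ln(p) = 0.066176 * (-2.715437) = -0.179697
  p = 48/136 = 0.352941; ln(p) = -1.041454; p*ln(p) = 0.352941 * (-1.041454) = -0.367572
sum(p*ln(p)) = (-0.191916) + (-0.365953) + (-0.306106) + (-0.179697) + (-0.367572) = -1.411244
H' = -(-1.411244) = 1.411244 ≈ 1.4112

1.4112


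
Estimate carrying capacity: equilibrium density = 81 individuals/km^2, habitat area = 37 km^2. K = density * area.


K = 81 * 37 = 2997 individuals

2997 individuals


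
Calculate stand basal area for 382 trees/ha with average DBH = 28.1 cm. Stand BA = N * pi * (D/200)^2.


(D/200)^2 = (28.1/200)^2 = 0.1405^2 = 0.01974025
Individual BA = 3.141593 * 0.01974025 = 0.0620158 m^2
Stand BA = 382 * 0.0620158 = 23.6900 ≈ 23.69 m^2/ha

23.69 m^2/ha


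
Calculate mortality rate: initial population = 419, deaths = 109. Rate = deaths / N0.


Mortality rate = 109 / 419 = 0.260143 ≈ 0.2601

0.2601


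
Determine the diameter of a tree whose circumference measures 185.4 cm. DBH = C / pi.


DBH = C / pi = 185.4 / 3.141593 = 59.0146 ≈ 59.01 cm

59.01 cm


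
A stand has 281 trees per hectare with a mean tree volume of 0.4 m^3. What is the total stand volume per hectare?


V_stand = 281 * 0.4 = 112.4 m^3/ha

112.4 m^3/ha


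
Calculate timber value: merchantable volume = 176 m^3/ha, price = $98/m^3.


Value = 176 * 98 = $17248/ha

$17248/ha


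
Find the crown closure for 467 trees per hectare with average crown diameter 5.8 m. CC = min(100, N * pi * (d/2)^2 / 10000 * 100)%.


(d/2)^2 = (5.8/2)^2 = 2.9^2 = 8.41
Crown area = 3.141593 * 8.41 = 26.4208 m^2
N * area / 10000 * 100 = 467 * 26.4208 / 10000 * 100 = 123.385
CC = min(100, 123.385) = 100%

100%


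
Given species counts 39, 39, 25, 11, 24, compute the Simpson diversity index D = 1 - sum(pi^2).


Total N = 39 + 39 + 25 + 11 + 24 = 138
Per-species terms:
  p = 39/138 = 0.282609; p^2 = 0.282609^2 = 0.079868
  p = 39/138 = 0.282609; p^2 = 0.282609^2 = 0.079868
  p = 25/138 = 0.181159; p^2 = 0.181159^2 = 0.032819
  p = 11/138 = 0.079710; p^2 = 0.079710^2 = 0.006354
  p = 24/138 = 0.173913; p^2 = 0.173913^2 = 0.030246
sum(p^2) = 0.079868 + 0.079868 + 0.032819 + 0.006354 + 0.030246 = 0.229155
D = 1 - 0.229155 = 0.770845 ≈ 0.7708

0.7708


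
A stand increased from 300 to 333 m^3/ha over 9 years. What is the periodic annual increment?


PAI = (V2 - V1) / period = (333 - 300) / 9 = 33 / 9 = 3.6667 ≈ 3.67 m^3/ha/yr

3.67 m^3/ha/yr


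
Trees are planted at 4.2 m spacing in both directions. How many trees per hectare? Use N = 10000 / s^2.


N = 10000 / 4.2^2 = 10000 / 17.64 = 566.893 ≈ 567 trees/ha

567 trees/ha


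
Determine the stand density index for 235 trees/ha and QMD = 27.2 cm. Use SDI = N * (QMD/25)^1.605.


QMD/25 = 27.2/25 = 1.088
(1.088)^1.605 = exp(1.605 * ln(1.088)) = exp(1.605 * 0.0843411) = exp(0.135367) = 1.14496
SDI = 235 * 1.14496 = 269.066 ≈ 269

269


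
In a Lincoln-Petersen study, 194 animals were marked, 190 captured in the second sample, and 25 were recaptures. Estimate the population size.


N = M * C / R = 194 * 190 / 25 = 36860 / 25 = 1474.40 ≈ 1474

1474 individuals


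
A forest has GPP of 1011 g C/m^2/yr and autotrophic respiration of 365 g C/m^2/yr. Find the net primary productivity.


NPP = GPP - Ra = 1011 - 365 = 646 g C/m^2/yr

646 g C/m^2/yr


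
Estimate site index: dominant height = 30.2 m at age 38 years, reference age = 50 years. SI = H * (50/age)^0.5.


50/38 = 1.31579
(1.31579)^0.5 = 1.14708
SI = 30.2 * 1.14708 = 34.6418 ≈ 34.6 m

34.6 m


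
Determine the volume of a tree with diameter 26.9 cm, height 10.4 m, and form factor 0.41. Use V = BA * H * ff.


(D/200)^2 = (26.9/200)^2 = 0.1345^2 = 0.01809025
BA = 3.141593 * 0.01809025 = 0.0568322 m^2
V = 0.0568322 * 10.4 * 0.41 = 0.242333 ≈ 0.242 m^3

0.242 m^3


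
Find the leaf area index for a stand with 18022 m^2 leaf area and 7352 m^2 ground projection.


LAI = 18022 / 7352 = 2.4513 ≈ 2.45

2.45


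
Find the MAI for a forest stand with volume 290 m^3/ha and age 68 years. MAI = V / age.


MAI = 290 / 68 = 4.2647 ≈ 4.26 m^3/ha/yr

4.26 m^3/ha/yr


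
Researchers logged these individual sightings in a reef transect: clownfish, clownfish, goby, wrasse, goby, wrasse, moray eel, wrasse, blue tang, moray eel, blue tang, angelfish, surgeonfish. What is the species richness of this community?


Total individuals logged = 13
Distinct species (count of individuals): clownfish (2), goby (2), wrasse (3), moray eel (2), blue tang (2), angelfish (1), surgeonfish (1)
Species richness = number of distinct species = 7

7


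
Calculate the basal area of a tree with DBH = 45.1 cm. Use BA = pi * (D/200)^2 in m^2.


D/200 = 45.1/200 = 0.2255 m
(D/200)^2 = 0.2255^2 = 0.05085025
BA = 3.141593 * 0.05085025 = 0.159751 ≈ 0.1598 m^2

0.1598 m^2


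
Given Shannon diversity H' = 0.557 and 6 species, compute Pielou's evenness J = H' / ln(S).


ln(6) = 1.79176
J = H' / ln(S) = 0.557 / 1.79176 = 0.310868 ≈ 0.3109

0.3109
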